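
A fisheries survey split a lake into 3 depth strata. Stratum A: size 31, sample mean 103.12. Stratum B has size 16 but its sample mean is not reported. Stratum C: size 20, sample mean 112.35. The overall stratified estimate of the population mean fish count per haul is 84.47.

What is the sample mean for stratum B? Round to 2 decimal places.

13.49

Σ Nₕx̄ₕ = N·μ, so 16·x̄_B = 67·84.47 − (31·103.12 + 20·112.35).
= 5659.49 − 5443.72 = 215.77.
x̄_B = 215.77 / 16 = 13.4856... → 13.49.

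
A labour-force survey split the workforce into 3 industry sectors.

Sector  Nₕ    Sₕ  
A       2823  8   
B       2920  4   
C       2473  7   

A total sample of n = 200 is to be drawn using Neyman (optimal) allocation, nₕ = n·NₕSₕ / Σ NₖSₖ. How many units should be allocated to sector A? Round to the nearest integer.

Σ NₕSₕ = 2823·8 + 2920·4 + 2473·7 = 51575.
Share for A: 22584/51575 = 0.43789.
n_A = 200 × 0.43789 = 87.577... → 88.

88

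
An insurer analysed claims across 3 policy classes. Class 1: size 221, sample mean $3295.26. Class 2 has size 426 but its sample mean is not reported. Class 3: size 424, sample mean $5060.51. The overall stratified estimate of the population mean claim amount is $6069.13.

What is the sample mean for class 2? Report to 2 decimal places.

N = 221 + 426 + 424 = 1071.
Overall total = μ·N = 6069.13·1071 = 6500038.23.
Subtract the known strata: 221·3295.26 + 424·5060.51 = 2873908.7.
Remaining total for class 2: 6500038.23 − 2873908.7 = 3626129.53.
Divide by its size: 3626129.53 / 426 = 8512.0412... → 8512.04.

8512.04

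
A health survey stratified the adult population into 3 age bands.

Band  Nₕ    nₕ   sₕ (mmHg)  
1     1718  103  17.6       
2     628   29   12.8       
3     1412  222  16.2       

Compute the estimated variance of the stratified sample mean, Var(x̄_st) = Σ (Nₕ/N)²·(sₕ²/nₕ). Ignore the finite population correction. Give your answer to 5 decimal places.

N = 3758; Wₕ = Nₕ/N.
band 1: (1718/3758)²·17.6²/103 = 0.62852257
band 2: (628/3758)²·12.8²/29 = 0.15777118
band 3: (1412/3758)²·16.2²/222 = 0.16689099
Sum = 0.95318474 → 0.95318.

0.95318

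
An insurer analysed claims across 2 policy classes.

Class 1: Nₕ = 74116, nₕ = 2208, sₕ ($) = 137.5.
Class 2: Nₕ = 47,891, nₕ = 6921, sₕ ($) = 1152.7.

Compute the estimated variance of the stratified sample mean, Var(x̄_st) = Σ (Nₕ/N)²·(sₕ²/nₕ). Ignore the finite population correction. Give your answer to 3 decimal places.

32.740

N = 122007. Term for each stratum: Wₕ²sₕ²/nₕ.
Var(x̄_st) = 3.159809 + 29.580264 = 32.740073 → 32.740.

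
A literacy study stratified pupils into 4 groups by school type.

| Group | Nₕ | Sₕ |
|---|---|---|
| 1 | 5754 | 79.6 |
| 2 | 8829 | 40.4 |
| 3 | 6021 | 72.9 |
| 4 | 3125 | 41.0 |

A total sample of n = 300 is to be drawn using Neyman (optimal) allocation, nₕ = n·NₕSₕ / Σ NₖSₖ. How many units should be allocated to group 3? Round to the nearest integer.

Σ NₕSₕ = 5754·79.6 + 8829·40.4 + 6021·72.9 + 3125·41.0 = 1381765.9.
Share for 3: 438930.9/1381765.9 = 0.31766.
n_3 = 300 × 0.31766 = 95.298... → 95.

95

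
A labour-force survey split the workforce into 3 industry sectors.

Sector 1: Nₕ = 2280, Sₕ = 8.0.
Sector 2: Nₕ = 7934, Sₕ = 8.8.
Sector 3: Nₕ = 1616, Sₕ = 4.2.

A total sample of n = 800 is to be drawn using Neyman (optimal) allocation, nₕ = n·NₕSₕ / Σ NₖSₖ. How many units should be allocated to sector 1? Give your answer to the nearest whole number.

154

1: NₕSₕ = 2280·8.0 = 18240
2: NₕSₕ = 7934·8.8 = 69819.2
3: NₕSₕ = 1616·4.2 = 6787.2
Σ NₕSₕ = 94846.4.
n_1 = 800·18240/94846.4 = 153.849... → 154.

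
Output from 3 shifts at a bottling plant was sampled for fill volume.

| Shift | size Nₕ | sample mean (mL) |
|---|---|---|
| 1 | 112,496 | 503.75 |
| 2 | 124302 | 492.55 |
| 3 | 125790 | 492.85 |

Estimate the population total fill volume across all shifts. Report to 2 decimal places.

179890411.60

Population total = Σ Nₕ·x̄ₕ (each stratum's size times its mean).
112496·503.75 + 124302·492.55 + 125790·492.85 = 56669860 + 61224950.1 + 61995601.5 = 179890411.60.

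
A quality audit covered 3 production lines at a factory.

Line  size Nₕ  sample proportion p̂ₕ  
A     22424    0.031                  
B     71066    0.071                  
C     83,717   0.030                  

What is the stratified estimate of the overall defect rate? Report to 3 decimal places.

N = 22424 + 71066 + 83717 = 177207.
Overall proportion = Σ (Nₕ/N)·p̂ₕ.
Σ Nₕp̂ₕ = 695.144 + 5045.686 + 2511.51 = 8252.34.
8252.34 / 177207 = 0.04657... → 0.047.

0.047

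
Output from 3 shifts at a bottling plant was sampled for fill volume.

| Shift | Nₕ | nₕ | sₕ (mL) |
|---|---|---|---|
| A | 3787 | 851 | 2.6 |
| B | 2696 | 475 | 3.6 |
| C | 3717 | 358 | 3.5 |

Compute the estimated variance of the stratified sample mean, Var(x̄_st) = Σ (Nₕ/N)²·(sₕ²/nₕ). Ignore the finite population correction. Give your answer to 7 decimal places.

N = 10200; Wₕ = Nₕ/N.
shift A: (3787/10200)²·2.6²/851 = 0.0010949831
shift B: (2696/10200)²·3.6²/475 = 0.0019061226
shift C: (3717/10200)²·3.5²/358 = 0.0045439950
Sum = 0.0075451006 → 0.0075451.

0.0075451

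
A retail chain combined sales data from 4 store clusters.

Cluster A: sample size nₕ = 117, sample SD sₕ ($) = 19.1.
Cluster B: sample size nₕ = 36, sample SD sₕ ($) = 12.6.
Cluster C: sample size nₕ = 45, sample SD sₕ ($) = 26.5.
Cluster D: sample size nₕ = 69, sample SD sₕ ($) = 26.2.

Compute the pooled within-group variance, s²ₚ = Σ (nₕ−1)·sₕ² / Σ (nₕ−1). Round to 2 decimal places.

477.00

A: (117−1)·19.1² = 116·364.81 = 42317.96
B: (36−1)·12.6² = 35·158.76 = 5556.6
C: (45−1)·26.5² = 44·702.25 = 30899
D: (69−1)·26.2² = 68·686.44 = 46677.92
Numerator = 125451.48; denominator = Σ(nₕ−1) = 263.
s²ₚ = 125451.48/263 = 477.0018... → 477.00.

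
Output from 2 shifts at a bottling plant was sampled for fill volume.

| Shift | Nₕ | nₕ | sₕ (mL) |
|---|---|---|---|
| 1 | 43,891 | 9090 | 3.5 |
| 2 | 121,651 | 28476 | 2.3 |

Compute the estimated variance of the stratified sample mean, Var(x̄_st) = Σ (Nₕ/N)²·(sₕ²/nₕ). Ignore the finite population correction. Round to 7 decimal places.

0.0001951

N = 165542. Term for each stratum: Wₕ²sₕ²/nₕ.
Var(x̄_st) = 0.0000947342 + 0.0001003210 = 0.0001950551 → 0.0001951.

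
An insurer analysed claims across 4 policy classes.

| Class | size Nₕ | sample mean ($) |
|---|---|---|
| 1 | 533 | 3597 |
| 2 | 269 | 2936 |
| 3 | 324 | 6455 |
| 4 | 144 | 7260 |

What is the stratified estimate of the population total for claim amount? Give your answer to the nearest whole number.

Population total = Σ Nₕ·x̄ₕ (each stratum's size times its mean).
533·3597 + 269·2936 + 324·6455 + 144·7260 = 1917201 + 789784 + 2091420 + 1045440 = 5843845.

5843845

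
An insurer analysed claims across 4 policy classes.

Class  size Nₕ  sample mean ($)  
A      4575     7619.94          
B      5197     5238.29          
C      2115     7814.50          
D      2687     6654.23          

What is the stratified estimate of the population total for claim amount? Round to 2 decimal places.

A: 4575·7619.94 = 34861225.5
B: 5197·5238.29 = 27223393.13
C: 2115·7814.50 = 16527667.5
D: 2687·6654.23 = 17879916.01
τ̂ = Σ Nₕx̄ₕ = 96492202.14.

96492202.14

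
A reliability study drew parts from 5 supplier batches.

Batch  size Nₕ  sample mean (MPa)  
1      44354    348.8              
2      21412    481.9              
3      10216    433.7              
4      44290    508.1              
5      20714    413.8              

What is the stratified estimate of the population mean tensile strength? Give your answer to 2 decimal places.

434.76

x̄_st = (Σ Nₕx̄ₕ) / (Σ Nₕ) = (44354·348.8 + 21412·481.9 + 10216·433.7 + 44290·508.1 + 20714·413.8) / 140986
= 61294999.4 / 140986 = 434.7595... → 434.76.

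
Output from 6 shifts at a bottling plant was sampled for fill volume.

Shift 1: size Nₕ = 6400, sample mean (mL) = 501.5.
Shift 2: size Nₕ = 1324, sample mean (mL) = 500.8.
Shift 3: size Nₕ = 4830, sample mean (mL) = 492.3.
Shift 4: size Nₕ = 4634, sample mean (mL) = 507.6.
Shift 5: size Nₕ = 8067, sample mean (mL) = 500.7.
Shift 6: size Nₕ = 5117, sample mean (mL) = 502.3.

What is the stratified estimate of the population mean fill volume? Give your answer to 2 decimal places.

N = 30372; weights Wₕ = Nₕ/N = (0.2107, 0.0436, 0.1590, 0.1526, 0.2656, 0.1685).
x̄_st = Σ Wₕ·x̄ₕ = 0.2107·501.5 + 0.0436·500.8 + 0.1590·492.3 + 0.1526·507.6 + 0.2656·500.7 + 0.1685·502.3 ≈ 500.8594...
→ 500.86.

500.86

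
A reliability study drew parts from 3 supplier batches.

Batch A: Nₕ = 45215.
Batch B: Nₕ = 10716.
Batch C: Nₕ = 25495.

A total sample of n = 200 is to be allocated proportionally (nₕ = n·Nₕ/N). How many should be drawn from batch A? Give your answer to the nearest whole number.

Share of batch A = 45215/81426 = 0.55529.
Allocate 200 × 0.55529 = 111.058... → 111.

111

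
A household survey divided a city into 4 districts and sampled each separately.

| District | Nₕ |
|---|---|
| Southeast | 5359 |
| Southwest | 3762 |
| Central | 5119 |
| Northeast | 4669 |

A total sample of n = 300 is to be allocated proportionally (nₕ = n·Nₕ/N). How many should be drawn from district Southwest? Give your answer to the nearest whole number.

60

N = 5359 + 3762 + 5119 + 4669 = 18909.
n_Southwest = 300·3762/18909 = 59.686... → 60.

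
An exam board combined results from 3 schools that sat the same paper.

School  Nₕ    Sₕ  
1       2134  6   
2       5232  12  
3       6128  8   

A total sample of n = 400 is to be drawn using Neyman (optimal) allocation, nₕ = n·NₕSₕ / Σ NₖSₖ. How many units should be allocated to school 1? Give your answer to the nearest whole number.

41

Σ NₕSₕ = 2134·6 + 5232·12 + 6128·8 = 124612.
Share for 1: 12804/124612 = 0.10275.
n_1 = 400 × 0.10275 = 41.100... → 41.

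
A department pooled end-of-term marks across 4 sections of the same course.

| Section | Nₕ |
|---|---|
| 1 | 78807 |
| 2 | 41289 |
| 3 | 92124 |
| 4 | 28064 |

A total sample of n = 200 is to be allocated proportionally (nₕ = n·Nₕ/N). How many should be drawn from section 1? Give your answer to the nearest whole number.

66

Share of section 1 = 78807/240284 = 0.32797.
Allocate 200 × 0.32797 = 65.595... → 66.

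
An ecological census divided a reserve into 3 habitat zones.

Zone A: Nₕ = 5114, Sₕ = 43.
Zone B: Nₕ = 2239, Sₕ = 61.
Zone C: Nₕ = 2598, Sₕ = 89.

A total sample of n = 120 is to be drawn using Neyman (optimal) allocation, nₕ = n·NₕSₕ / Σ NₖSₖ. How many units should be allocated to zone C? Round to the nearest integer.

47

Σ NₕSₕ = 5114·43 + 2239·61 + 2598·89 = 587703.
Share for C: 231222/587703 = 0.39343.
n_C = 120 × 0.39343 = 47.212... → 47.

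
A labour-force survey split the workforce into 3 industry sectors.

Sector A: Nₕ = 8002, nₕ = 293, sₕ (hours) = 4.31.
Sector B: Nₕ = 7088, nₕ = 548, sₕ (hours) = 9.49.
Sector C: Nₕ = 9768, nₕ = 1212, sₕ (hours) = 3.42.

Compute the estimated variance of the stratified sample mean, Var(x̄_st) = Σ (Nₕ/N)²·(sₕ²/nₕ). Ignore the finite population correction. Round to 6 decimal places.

N = 24858; Wₕ = Nₕ/N.
sector A: (8002/24858)²·4.31²/293 = 0.006569792
sector B: (7088/24858)²·9.49²/548 = 0.013361860
sector C: (9768/24858)²·3.42²/1212 = 0.001490145
Sum = 0.021421797 → 0.021422.

0.021422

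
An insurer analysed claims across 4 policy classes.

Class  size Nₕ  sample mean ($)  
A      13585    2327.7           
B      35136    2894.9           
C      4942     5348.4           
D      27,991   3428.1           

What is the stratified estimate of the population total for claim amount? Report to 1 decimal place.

A: 13585·2327.7 = 31621804.5
B: 35136·2894.9 = 101715206.4
C: 4942·5348.4 = 26431792.8
D: 27991·3428.1 = 95955947.1
τ̂ = Σ Nₕx̄ₕ = 255724750.8.

255724750.8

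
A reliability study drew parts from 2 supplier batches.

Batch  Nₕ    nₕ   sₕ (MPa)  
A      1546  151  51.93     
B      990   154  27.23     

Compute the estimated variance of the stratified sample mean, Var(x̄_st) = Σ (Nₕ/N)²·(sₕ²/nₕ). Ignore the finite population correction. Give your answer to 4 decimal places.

7.3709

N = 2536. Term for each stratum: Wₕ²sₕ²/nₕ.
Var(x̄_st) = 6.6371278 + 0.7337472 = 7.3708750 → 7.3709.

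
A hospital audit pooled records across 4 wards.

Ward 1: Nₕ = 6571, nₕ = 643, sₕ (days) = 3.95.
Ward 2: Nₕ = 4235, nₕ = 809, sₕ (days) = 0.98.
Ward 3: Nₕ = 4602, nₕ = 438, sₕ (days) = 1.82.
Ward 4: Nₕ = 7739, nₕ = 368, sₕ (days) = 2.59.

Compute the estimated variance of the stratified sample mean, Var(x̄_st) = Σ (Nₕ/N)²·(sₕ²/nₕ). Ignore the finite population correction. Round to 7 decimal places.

0.0043318

N = 23147. Term for each stratum: Wₕ²sₕ²/nₕ.
Var(x̄_st) = 0.0019554951 + 0.0000397394 + 0.0002989320 + 0.0020376612 = 0.0043318277 → 0.0043318.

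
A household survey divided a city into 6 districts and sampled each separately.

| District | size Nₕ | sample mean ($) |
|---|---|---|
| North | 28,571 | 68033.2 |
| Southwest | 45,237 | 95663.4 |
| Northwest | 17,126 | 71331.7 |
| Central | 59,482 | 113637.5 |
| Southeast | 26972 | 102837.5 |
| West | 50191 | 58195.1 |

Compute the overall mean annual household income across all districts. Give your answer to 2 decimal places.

x̄_st = (Σ Nₕx̄ₕ) / (Σ Nₕ) = (28571·68033.2 + 45237·95663.4 + 17126·71331.7 + 59482·113637.5 + 26972·102837.5 + 50191·58195.1) / 227579
= 19946917566.3 / 227579 = 87648.3224... → 87648.32.

87648.32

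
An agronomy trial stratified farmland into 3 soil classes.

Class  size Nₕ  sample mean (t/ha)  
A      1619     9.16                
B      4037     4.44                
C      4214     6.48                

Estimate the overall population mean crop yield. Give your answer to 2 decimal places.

N = 1619 + 4037 + 4214 = 9870.
Weight each subgroup mean by Nₕ/N and sum.
Σ Nₕx̄ₕ = 1619·9.16 + 4037·4.44 + 4214·6.48 = 14830.04 + 17924.28 + 27306.72 = 60061.04.
Divide by N: 60061.04 / 9870 = 6.0852... → 6.09.

6.09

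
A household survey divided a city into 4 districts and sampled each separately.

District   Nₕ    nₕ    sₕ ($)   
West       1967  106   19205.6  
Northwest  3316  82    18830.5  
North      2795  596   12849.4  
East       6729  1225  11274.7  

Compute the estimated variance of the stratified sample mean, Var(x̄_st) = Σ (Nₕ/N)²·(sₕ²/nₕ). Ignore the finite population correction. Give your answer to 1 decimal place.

N = 14807. Term for each stratum: Wₕ²sₕ²/nₕ.
Var(x̄_st) = 61407.9304 + 216872.6281 + 9870.7218 + 21430.9195 = 309582.1997 → 309582.2.

309582.2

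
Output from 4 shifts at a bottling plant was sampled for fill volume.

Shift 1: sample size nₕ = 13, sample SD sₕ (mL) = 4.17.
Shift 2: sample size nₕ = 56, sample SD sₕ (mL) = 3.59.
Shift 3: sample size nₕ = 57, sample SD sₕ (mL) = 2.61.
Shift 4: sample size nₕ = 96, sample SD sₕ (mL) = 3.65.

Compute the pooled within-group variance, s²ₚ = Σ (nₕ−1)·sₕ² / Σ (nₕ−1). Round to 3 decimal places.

1: (13−1)·4.17² = 12·17.3889 = 208.6668
2: (56−1)·3.59² = 55·12.8881 = 708.8455
3: (57−1)·2.61² = 56·6.8121 = 381.4776
4: (96−1)·3.65² = 95·13.3225 = 1265.6375
Numerator = 2564.6274; denominator = Σ(nₕ−1) = 218.
s²ₚ = 2564.6274/218 = 11.76435... → 11.764.

11.764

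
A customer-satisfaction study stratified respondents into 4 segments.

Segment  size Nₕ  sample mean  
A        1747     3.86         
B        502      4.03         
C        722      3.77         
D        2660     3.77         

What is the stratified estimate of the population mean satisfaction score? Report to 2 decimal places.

x̄_st = (Σ Nₕx̄ₕ) / (Σ Nₕ) = (1747·3.86 + 502·4.03 + 722·3.77 + 2660·3.77) / 5631
= 21516.62 / 5631 = 3.8211... → 3.82.

3.82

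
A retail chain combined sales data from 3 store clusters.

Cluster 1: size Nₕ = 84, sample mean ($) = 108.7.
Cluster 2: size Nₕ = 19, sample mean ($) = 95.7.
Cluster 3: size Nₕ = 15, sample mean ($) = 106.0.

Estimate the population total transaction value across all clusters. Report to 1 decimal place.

12539.1

Population total = Σ Nₕ·x̄ₕ (each stratum's size times its mean).
84·108.7 + 19·95.7 + 15·106.0 = 9130.8 + 1818.3 + 1590 = 12539.1.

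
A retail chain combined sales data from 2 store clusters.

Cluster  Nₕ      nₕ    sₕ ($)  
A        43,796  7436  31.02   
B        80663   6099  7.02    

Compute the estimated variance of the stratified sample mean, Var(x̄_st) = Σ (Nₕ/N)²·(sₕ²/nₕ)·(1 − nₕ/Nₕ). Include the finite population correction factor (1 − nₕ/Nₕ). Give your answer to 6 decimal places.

0.016440

N = 124459; Wₕ = Nₕ/N.
cluster A: (43796/124459)²·31.02²/7436·(1 − 7436/43796) = 0.013303010
cluster B: (80663/124459)²·7.02²/6099·(1 − 6099/80663) = 0.003137376
Sum = 0.016440386 → 0.016440.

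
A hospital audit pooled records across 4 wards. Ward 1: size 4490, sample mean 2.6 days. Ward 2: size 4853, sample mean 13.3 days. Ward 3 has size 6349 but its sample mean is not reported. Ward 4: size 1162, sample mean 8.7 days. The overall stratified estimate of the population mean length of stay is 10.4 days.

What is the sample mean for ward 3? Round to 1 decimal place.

14.0

N = 4490 + 4853 + 6349 + 1162 = 16854.
Overall total = μ·N = 10.4·16854 = 175281.6.
Subtract the known strata: 4490·2.6 + 4853·13.3 + 1162·8.7 = 86328.3.
Remaining total for ward 3: 175281.6 − 86328.3 = 88953.3.
Divide by its size: 88953.3 / 6349 = 14.011... → 14.0.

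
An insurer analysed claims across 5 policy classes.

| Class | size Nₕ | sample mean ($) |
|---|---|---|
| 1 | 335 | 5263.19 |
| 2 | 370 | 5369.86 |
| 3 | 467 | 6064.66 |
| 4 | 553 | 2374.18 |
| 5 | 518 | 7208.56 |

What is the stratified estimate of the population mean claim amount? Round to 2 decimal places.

x̄_st = (Σ Nₕx̄ₕ) / (Σ Nₕ) = (335·5263.19 + 370·5369.86 + 467·6064.66 + 553·2374.18 + 518·7208.56) / 2243
= 11629168.69 / 2243 = 5184.6494... → 5184.65.

5184.65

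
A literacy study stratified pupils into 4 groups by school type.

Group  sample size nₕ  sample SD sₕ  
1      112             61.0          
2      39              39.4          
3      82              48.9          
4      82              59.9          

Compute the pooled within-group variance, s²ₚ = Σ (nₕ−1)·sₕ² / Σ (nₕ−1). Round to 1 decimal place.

Degrees of freedom: 111 + 38 + 81 + 81 = 311.
Σ(nₕ−1)sₕ² = 111·3721 + 38·1552.36 + 81·2391.21 + 81·3588.01 = 956337.5.
s²ₚ = 956337.5 / 311 = 3075.040... → 3075.0.

3075.0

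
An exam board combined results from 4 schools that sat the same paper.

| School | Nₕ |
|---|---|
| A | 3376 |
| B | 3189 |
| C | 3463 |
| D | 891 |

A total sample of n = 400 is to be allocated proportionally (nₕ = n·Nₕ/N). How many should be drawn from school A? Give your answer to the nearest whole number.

124

Share of school A = 3376/10919 = 0.30919.
Allocate 400 × 0.30919 = 123.674... → 124.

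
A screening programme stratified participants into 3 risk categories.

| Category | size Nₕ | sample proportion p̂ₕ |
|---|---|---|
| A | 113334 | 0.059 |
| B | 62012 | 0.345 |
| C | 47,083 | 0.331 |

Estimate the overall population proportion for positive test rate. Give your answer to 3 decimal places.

N = 113334 + 62012 + 47083 = 222429.
Overall proportion = Σ (Nₕ/N)·p̂ₕ.
Σ Nₕp̂ₕ = 6686.706 + 21394.14 + 15584.473 = 43665.319.
43665.319 / 222429 = 0.19631... → 0.196.

0.196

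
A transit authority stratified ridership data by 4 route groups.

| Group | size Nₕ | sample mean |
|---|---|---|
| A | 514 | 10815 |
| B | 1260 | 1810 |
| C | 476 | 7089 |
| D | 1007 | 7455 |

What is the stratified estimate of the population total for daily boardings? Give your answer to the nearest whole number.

18721059

A: 514·10815 = 5558910
B: 1260·1810 = 2280600
C: 476·7089 = 3374364
D: 1007·7455 = 7507185
τ̂ = Σ Nₕx̄ₕ = 18721059.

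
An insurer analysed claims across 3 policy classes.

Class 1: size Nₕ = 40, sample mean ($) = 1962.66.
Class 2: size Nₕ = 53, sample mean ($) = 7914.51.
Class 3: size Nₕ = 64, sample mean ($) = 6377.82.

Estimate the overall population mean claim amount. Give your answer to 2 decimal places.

x̄_st = (Σ Nₕx̄ₕ) / (Σ Nₕ) = (40·1962.66 + 53·7914.51 + 64·6377.82) / 157
= 906155.91 / 157 = 5771.6937... → 5771.69.

5771.69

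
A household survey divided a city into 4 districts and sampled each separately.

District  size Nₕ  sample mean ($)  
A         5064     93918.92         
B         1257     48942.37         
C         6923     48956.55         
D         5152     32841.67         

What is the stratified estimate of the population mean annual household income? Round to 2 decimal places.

56819.55

N = 18396; weights Wₕ = Nₕ/N = (0.2753, 0.0683, 0.3763, 0.2801).
x̄_st = Σ Wₕ·x̄ₕ = 0.2753·93918.92 + 0.0683·48942.37 + 0.3763·48956.55 + 0.2801·32841.67 ≈ 56819.5504...
→ 56819.55.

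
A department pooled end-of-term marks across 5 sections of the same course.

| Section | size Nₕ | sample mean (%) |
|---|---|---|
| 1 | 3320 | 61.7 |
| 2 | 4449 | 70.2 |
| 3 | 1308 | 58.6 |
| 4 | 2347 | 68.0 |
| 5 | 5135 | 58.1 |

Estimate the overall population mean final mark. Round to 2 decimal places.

63.52

N = 3320 + 4449 + 1308 + 2347 + 5135 = 16559.
The stratified mean weights each stratum mean by its population share Nₕ/N.
Σ Nₕx̄ₕ = 3320·61.7 + 4449·70.2 + 1308·58.6 + 2347·68.0 + 5135·58.1 = 204844 + 312319.8 + 76648.8 + 159596 + 298343.5 = 1051752.1.
Divide by N: 1051752.1 / 16559 = 63.5154... → 63.52.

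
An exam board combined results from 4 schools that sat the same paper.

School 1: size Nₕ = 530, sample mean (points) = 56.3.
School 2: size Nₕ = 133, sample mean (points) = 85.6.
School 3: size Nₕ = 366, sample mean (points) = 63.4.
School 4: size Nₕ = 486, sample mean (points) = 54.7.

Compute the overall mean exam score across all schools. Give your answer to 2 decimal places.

N = 530 + 133 + 366 + 486 = 1515.
Overall mean = Σ (Nₕ/N)·x̄ₕ — weight by population share, not a simple average.
Σ Nₕx̄ₕ = 530·56.3 + 133·85.6 + 366·63.4 + 486·54.7 = 29839 + 11384.8 + 23204.4 + 26584.2 = 91012.4.
Divide by N: 91012.4 / 1515 = 60.0742... → 60.07.

60.07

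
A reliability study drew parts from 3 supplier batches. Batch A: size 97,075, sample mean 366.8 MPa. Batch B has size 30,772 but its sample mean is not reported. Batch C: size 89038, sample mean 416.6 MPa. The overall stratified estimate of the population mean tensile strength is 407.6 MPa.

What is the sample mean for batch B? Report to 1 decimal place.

Σ Nₕx̄ₕ = N·μ, so 30772·x̄_B = 216885·407.6 − (97075·366.8 + 89038·416.6).
= 88402326 − 72700340.8 = 15701985.2.
x̄_B = 15701985.2 / 30772 = 510.269... → 510.3.

510.3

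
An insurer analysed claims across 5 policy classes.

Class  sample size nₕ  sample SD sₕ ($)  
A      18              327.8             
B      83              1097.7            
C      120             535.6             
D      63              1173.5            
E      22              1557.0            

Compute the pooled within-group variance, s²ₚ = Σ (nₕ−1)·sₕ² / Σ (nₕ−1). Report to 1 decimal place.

900528.2

A: (18−1)·327.8² = 17·107452.84 = 1826698.28
B: (83−1)·1097.7² = 82·1204945.29 = 98805513.78
C: (120−1)·535.6² = 119·286867.36 = 34137215.84
D: (63−1)·1173.5² = 62·1377102.25 = 85380339.5
E: (22−1)·1557.0² = 21·2424249 = 50909229
Numerator = 271058996.4; denominator = Σ(nₕ−1) = 301.
s²ₚ = 271058996.4/301 = 900528.227... → 900528.2.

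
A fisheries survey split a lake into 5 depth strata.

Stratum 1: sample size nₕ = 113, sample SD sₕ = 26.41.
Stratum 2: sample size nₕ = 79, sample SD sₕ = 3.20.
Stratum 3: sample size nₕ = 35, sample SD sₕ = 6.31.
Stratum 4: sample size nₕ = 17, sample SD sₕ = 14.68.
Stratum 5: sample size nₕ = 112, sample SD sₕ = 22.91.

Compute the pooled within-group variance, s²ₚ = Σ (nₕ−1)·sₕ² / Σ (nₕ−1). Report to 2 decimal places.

404.50

Degrees of freedom: 112 + 78 + 34 + 16 + 111 = 351.
Σ(nₕ−1)sₕ² = 112·697.4881 + 78·10.24 + 34·39.8161 + 16·215.5024 + 111·524.8681 = 141979.5321.
s²ₚ = 141979.5321 / 351 = 404.5001... → 404.50.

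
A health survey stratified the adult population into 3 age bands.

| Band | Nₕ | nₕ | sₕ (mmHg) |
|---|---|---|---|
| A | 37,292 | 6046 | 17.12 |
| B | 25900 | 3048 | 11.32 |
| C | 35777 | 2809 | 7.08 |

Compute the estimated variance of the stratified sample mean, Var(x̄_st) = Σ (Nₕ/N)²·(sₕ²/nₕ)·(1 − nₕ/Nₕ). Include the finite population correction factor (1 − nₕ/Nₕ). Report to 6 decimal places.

0.010456

N = 98969. Term for each stratum: Wₕ²sₕ²/nₕ·(1−nₕ/Nₕ).
Var(x̄_st) = 0.005767015 + 0.002540408 + 0.002148884 = 0.010456308 → 0.010456.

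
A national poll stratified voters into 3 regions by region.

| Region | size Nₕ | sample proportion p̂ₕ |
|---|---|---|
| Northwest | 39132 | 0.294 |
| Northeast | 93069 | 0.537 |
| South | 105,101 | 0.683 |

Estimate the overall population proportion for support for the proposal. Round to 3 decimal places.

0.562

Wₕ = Nₕ/N with N = 237302: 0.1649, 0.3922, 0.4429.
p̂_st = 0.1649·0.294 + 0.3922·0.537 + 0.4429·0.683 ≈ 0.56159... → 0.562.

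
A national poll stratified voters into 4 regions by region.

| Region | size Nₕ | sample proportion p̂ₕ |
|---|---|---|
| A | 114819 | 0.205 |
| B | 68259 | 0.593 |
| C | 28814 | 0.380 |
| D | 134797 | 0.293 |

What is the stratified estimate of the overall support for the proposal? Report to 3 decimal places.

0.330

N = 114819 + 68259 + 28814 + 134797 = 346689.
Overall proportion = Σ (Nₕ/N)·p̂ₕ.
Σ Nₕp̂ₕ = 23537.895 + 40477.587 + 10949.32 + 39495.521 = 114460.323.
114460.323 / 346689 = 0.33015... → 0.330.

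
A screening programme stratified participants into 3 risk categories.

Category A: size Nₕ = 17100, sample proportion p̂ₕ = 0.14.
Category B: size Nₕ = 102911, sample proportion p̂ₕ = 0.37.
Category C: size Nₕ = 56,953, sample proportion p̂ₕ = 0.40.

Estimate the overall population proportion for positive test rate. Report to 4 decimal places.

0.3574

N = 17100 + 102911 + 56953 = 176964.
Overall proportion = Σ (Nₕ/N)·p̂ₕ.
Σ Nₕp̂ₕ = 2394 + 38077.07 + 22781.2 = 63252.27.
63252.27 / 176964 = 0.357430... → 0.3574.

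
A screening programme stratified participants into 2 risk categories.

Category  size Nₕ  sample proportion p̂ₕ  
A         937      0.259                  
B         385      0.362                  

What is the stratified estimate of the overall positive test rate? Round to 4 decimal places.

N = 937 + 385 = 1322.
Overall proportion = Σ (Nₕ/N)·p̂ₕ.
Σ Nₕp̂ₕ = 242.683 + 139.37 = 382.053.
382.053 / 1322 = 0.288996... → 0.2890.

0.2890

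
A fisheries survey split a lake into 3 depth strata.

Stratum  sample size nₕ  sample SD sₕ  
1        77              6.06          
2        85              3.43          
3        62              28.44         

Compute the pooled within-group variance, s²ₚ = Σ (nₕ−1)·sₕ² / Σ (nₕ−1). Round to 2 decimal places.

240.35

1: (77−1)·6.06² = 76·36.7236 = 2790.9936
2: (85−1)·3.43² = 84·11.7649 = 988.2516
3: (62−1)·28.44² = 61·808.8336 = 49338.8496
Numerator = 53118.0948; denominator = Σ(nₕ−1) = 221.
s²ₚ = 53118.0948/221 = 240.3534... → 240.35.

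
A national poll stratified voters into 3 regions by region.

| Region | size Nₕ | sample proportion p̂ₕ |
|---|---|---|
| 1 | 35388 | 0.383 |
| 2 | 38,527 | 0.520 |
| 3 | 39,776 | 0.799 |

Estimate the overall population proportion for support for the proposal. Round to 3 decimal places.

N = 35388 + 38527 + 39776 = 113691.
Overall proportion = Σ (Nₕ/N)·p̂ₕ.
Σ Nₕp̂ₕ = 13553.604 + 20034.04 + 31781.024 = 65368.668.
65368.668 / 113691 = 0.57497... → 0.575.

0.575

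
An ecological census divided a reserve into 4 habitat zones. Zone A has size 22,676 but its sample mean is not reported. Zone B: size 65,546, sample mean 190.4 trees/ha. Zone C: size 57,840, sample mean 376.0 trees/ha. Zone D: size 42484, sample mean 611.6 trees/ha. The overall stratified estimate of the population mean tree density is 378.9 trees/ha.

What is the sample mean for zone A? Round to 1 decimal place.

Σ Nₕx̄ₕ = N·μ, so 22676·x̄_A = 188546·378.9 − (65546·190.4 + 57840·376.0 + 42484·611.6).
= 71440079.4 − 60211012.8 = 11229066.6.
x̄_A = 11229066.6 / 22676 = 495.196... → 495.2.

495.2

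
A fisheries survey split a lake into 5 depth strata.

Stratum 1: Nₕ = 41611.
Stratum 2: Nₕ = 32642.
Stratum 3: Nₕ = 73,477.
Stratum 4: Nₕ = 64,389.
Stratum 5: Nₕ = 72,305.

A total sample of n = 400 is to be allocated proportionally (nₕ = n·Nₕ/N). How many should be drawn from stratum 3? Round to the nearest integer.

Share of stratum 3 = 73477/284424 = 0.25834.
Allocate 400 × 0.25834 = 103.334... → 103.

103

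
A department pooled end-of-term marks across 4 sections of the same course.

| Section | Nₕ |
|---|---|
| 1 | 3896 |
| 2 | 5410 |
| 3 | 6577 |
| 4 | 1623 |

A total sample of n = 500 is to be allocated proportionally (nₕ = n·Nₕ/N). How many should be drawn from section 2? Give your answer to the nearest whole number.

155

N = 3896 + 5410 + 6577 + 1623 = 17506.
n_2 = 500·5410/17506 = 154.518... → 155.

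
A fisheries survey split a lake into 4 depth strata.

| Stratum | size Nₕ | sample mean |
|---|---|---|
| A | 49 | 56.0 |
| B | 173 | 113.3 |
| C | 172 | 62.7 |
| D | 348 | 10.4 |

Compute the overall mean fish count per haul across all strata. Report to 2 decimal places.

x̄_st = (Σ Nₕx̄ₕ) / (Σ Nₕ) = (49·56.0 + 173·113.3 + 172·62.7 + 348·10.4) / 742
= 36748.5 / 742 = 49.5263... → 49.53.

49.53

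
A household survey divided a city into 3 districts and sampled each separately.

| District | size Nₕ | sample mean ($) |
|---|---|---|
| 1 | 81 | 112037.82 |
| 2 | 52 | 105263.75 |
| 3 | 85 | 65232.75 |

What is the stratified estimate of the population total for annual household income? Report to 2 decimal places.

20093562.17

1: 81·112037.82 = 9075063.42
2: 52·105263.75 = 5473715
3: 85·65232.75 = 5544783.75
τ̂ = Σ Nₕx̄ₕ = 20093562.17.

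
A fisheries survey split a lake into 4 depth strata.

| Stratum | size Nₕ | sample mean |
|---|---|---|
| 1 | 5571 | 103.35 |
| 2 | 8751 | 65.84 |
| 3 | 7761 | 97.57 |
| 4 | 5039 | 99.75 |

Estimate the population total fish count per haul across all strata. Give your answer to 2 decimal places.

Population total = Σ Nₕ·x̄ₕ (each stratum's size times its mean).
5571·103.35 + 8751·65.84 + 7761·97.57 + 5039·99.75 = 575762.85 + 576165.84 + 757240.77 + 502640.25 = 2411809.71.

2411809.71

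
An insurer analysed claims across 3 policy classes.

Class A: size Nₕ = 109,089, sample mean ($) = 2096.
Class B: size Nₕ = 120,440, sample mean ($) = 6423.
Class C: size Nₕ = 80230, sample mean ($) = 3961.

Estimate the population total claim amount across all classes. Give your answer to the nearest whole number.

1320027694

A: 109089·2096 = 228650544
B: 120440·6423 = 773586120
C: 80230·3961 = 317791030
τ̂ = Σ Nₕx̄ₕ = 1320027694.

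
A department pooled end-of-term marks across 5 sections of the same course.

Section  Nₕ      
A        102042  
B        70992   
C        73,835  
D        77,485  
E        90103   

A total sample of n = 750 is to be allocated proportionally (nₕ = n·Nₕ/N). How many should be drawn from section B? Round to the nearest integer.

128

N = 102042 + 70992 + 73835 + 77485 + 90103 = 414457.
n_B = 750·70992/414457 = 128.467... → 128.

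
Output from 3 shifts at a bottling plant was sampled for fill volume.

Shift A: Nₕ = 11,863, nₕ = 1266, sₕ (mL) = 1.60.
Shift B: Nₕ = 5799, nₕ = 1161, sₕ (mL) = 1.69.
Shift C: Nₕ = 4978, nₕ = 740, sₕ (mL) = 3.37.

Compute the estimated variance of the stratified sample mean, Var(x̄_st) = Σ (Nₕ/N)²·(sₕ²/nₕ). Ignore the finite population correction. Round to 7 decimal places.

N = 22640; Wₕ = Nₕ/N.
shift A: (11863/22640)²·1.60²/1266 = 0.0005551911
shift B: (5799/22640)²·1.69²/1161 = 0.0001613967
shift C: (4978/22640)²·3.37²/740 = 0.0007419677
Sum = 0.0014585555 → 0.0014586.

0.0014586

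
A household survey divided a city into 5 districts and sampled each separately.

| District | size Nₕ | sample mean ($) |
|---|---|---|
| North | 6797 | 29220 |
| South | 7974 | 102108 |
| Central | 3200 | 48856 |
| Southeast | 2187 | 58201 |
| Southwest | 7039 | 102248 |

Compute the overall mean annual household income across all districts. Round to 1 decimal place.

N = 6797 + 7974 + 3200 + 2187 + 7039 = 27197.
Overall mean = Σ (Nₕ/N)·x̄ₕ — weight by population share, not a simple average.
Σ Nₕx̄ₕ = 6797·29220 + 7974·102108 + 3200·48856 + 2187·58201 + 7039·102248 = 198608340 + 814209192 + 156339200 + 127285587 + 719723672 = 2016165991.
Divide by N: 2016165991 / 27197 = 74131.926... → 74131.9.

74131.9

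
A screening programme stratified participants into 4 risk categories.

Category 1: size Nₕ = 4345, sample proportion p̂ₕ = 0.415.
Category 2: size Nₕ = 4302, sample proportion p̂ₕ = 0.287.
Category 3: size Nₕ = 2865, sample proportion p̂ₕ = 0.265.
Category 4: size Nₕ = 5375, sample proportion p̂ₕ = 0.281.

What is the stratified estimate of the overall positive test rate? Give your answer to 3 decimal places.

N = 4345 + 4302 + 2865 + 5375 = 16887.
Overall proportion = Σ (Nₕ/N)·p̂ₕ.
Σ Nₕp̂ₕ = 1803.175 + 1234.674 + 759.225 + 1510.375 = 5307.449.
5307.449 / 16887 = 0.31429... → 0.314.

0.314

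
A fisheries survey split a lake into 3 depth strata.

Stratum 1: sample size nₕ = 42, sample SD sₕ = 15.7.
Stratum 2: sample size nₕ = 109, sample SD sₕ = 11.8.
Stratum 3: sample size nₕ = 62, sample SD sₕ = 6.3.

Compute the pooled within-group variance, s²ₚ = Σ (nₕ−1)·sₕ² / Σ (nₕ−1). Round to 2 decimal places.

131.26

Degrees of freedom: 41 + 108 + 61 = 210.
Σ(nₕ−1)sₕ² = 41·246.49 + 108·139.24 + 61·39.69 = 27565.1.
s²ₚ = 27565.1 / 210 = 131.2624... → 131.26.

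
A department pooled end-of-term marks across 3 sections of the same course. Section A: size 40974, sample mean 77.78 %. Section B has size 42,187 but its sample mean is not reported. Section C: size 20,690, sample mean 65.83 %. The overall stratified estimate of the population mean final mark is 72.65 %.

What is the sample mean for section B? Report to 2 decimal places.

71.01

Σ Nₕx̄ₕ = N·μ, so 42187·x̄_B = 103851·72.65 − (40974·77.78 + 20690·65.83).
= 7544775.15 − 4548980.42 = 2995794.73.
x̄_B = 2995794.73 / 42187 = 71.0123... → 71.01.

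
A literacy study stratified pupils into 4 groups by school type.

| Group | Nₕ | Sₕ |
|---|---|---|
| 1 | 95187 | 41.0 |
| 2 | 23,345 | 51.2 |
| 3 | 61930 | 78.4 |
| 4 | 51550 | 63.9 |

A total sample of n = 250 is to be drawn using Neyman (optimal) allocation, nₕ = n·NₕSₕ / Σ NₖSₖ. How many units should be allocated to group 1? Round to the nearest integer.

1: NₕSₕ = 95187·41.0 = 3902667
2: NₕSₕ = 23345·51.2 = 1195264
3: NₕSₕ = 61930·78.4 = 4855312
4: NₕSₕ = 51550·63.9 = 3294045
Σ NₕSₕ = 13247288.
n_1 = 250·3902667/13247288 = 73.650... → 74.

74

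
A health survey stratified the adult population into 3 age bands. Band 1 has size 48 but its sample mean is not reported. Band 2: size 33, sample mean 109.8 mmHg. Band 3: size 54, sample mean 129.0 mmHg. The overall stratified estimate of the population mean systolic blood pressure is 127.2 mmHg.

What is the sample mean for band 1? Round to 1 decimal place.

137.1

N = 48 + 33 + 54 = 135.
Overall total = μ·N = 127.2·135 = 17172.
Subtract the known strata: 33·109.8 + 54·129.0 = 10589.4.
Remaining total for band 1: 17172 − 10589.4 = 6582.6.
Divide by its size: 6582.6 / 48 = 137.138... → 137.1.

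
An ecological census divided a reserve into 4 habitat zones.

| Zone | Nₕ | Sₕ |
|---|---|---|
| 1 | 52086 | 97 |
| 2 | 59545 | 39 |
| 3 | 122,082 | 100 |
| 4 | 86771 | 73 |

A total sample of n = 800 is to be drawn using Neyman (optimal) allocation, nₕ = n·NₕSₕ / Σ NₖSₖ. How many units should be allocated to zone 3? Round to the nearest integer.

377

Σ NₕSₕ = 52086·97 + 59545·39 + 122082·100 + 86771·73 = 25917080.
Share for 3: 12208200/25917080 = 0.47105.
n_3 = 800 × 0.47105 = 376.839... → 377.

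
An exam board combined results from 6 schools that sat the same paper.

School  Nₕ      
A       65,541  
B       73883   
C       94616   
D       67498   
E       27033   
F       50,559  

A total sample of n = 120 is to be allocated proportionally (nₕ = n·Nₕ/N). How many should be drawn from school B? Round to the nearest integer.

23

N = 65541 + 73883 + 94616 + 67498 + 27033 + 50559 = 379130.
n_B = 120·73883/379130 = 23.385... → 23.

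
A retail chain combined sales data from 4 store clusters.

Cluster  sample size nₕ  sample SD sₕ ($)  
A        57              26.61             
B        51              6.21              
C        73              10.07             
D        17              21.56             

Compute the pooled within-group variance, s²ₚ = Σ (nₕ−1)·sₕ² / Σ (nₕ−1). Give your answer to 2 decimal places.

290.31

A: (57−1)·26.61² = 56·708.0921 = 39653.1576
B: (51−1)·6.21² = 50·38.5641 = 1928.205
C: (73−1)·10.07² = 72·101.4049 = 7301.1528
D: (17−1)·21.56² = 16·464.8336 = 7437.3376
Numerator = 56319.853; denominator = Σ(nₕ−1) = 194.
s²ₚ = 56319.853/194 = 290.3085... → 290.31.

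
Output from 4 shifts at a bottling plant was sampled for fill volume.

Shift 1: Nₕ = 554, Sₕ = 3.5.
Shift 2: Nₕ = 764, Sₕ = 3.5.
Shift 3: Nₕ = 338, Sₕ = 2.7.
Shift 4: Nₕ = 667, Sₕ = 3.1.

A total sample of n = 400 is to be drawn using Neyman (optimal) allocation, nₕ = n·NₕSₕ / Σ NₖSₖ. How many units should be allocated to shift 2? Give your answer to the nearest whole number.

141

1: NₕSₕ = 554·3.5 = 1939
2: NₕSₕ = 764·3.5 = 2674
3: NₕSₕ = 338·2.7 = 912.6
4: NₕSₕ = 667·3.1 = 2067.7
Σ NₕSₕ = 7593.3.
n_2 = 400·2674/7593.3 = 140.861... → 141.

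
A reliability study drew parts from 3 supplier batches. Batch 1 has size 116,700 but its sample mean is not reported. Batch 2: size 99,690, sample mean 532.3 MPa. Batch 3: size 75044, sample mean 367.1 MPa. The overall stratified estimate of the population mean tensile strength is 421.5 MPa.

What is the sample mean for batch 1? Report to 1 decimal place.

Σ Nₕx̄ₕ = N·μ, so 116700·x̄_1 = 291434·421.5 − (99690·532.3 + 75044·367.1).
= 122839431 − 80613639.4 = 42225791.6.
x̄_1 = 42225791.6 / 116700 = 361.832... → 361.8.

361.8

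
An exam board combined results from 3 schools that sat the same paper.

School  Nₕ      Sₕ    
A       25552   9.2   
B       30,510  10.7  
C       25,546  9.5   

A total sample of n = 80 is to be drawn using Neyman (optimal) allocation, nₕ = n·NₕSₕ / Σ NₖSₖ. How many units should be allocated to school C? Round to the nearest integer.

A: NₕSₕ = 25552·9.2 = 235078.4
B: NₕSₕ = 30510·10.7 = 326457
C: NₕSₕ = 25546·9.5 = 242687
Σ NₕSₕ = 804222.4.
n_C = 80·242687/804222.4 = 24.141... → 24.

24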